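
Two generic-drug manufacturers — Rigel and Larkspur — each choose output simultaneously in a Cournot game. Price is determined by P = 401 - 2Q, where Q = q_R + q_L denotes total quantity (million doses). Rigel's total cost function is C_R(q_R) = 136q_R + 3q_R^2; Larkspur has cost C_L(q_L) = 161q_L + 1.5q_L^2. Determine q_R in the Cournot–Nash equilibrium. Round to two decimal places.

Rigel's profit: π_R = (401 - 2Q)q_R - (136q_R + 3q_R²). Setting ∂π_R/∂q_R = 0: 265 - 10q_R - 2(q_L) = 0.
Larkspur's first-order condition: 240 - 7q_L - 2(q_R) = 0.
Best responses: q_R = (265 - 2q_L)/10, q_L = (240 - 2q_R)/7.
Solving the pair: q_R = 125/6, q_L = 85/3.

20.83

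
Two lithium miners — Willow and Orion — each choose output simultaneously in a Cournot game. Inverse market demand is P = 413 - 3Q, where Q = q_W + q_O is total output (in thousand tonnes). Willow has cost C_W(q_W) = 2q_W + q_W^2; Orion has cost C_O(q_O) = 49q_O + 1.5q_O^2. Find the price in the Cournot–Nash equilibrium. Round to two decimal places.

208.90

Willow's profit: π_W = (413 - 3Q)q_W - (2q_W + q_W²). Setting ∂π_W/∂q_W = 0: 411 - 8q_W - 3(q_O) = 0.
Orion's profit: π_O = (413 - 3Q)q_O - (49q_O + (3/2)q_O²). Setting ∂π_O/∂q_O = 0: 364 - 9q_O - 3(q_W) = 0.
So q_W = (411 - 3q_O)/8 and q_O = (364 - 3q_W)/9.
Substituting one into the other gives q_W = 869/21 and q_O = 1679/63.
Total output Q = 68.0317, so price P = 413 - 3·68.0317 = 208.9048.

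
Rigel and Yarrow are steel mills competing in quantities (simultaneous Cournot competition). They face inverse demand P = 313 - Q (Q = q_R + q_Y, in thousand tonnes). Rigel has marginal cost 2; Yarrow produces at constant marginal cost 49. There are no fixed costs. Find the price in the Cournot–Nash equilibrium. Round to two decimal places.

Rigel's profit: π_R = (313 - Q)q_R - (2q_R). Setting ∂π_R/∂q_R = 0: 311 - 2q_R - (q_Y) = 0.
Yarrow's profit: π_Y = (313 - Q)q_Y - (49q_Y). Setting ∂π_Y/∂q_Y = 0: 264 - 2q_Y - (q_R) = 0.
So q_R = (311 - q_Y)/2 and q_Y = (264 - q_R)/2.
Substituting one into the other gives q_R = 358/3 and q_Y = 217/3.
Total output Q = 575/3, so price P = 313 - 575/3 = 364/3.

121.33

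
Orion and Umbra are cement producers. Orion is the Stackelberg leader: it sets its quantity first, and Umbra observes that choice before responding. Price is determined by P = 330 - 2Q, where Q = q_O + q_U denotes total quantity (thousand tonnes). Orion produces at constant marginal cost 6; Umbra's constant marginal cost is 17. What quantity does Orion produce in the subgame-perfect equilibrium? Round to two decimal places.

83.75

The follower Umbra best-responds to any q_O: π_U = (330 - 2Q)q_U - 17q_U.
Follower FOC: 313 - 2q_O - 4q_U = 0, so q_U(q_O) = (313 - 2q_O)/4.
Orion substitutes q_U(q_O) into its own profit: π_O = q_O(330 - 2q_O - (313 - 2q_O)/2) - 6q_O = (347/2 - q_O)q_O - 6q_O.
The leader's first-order condition 335/2 - 2q_O = 0 yields q_O = 335/4.
Then q_U = (313 - 2·(335/4))/4 = 291/8.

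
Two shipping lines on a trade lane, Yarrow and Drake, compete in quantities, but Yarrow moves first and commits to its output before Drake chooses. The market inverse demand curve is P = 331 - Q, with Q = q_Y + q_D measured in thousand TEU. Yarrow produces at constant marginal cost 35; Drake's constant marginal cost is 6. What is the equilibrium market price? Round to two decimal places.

Solve by backward induction. Given q_Y, the follower Drake maximises π_D = (331 - q_Y - q_D)q_D - 6q_D.
Setting the follower's marginal profit to zero, 325 - q_Y - 2q_D = 0, i.e. q_D = (325 - q_Y)/2.
The leader anticipates this reaction. Substituting into P = 331 - Q gives P = 337/2 - (1/2)q_Y, so π_Y = (337/2 - (1/2)q_Y)q_Y - 35q_Y.
The leader's first-order condition 267/2 - q_Y = 0 yields q_Y = 267/2.
Then q_D = (325 - 267/2)/2 = 383/4.
Total output Q = 917/4, so price P = 331 - 917/4 = 407/4.

101.75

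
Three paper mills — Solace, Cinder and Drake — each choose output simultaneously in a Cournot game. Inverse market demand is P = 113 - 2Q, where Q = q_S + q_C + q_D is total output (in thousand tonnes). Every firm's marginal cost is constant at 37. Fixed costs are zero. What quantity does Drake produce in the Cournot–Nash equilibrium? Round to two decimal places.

9.50

A representative firm's profit is π_i = q_i(113 - 2Q) - 37q_i.
First-order condition (treating rivals' output as given): 76 - 4q_i - 2·Σ_{j≠i} q_j = 0.
With identical firms every q_j equals q_i, so Σ_{j≠i} q_j = 2q_i and 76 = 8q_i, giving q_i = 19/2.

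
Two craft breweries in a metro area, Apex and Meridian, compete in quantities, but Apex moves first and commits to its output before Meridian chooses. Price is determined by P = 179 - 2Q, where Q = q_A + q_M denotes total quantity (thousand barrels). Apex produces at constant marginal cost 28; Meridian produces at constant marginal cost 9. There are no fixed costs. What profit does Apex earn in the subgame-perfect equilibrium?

1089

Solve by backward induction. Given q_A, the follower Meridian maximises π_M = (179 - 2q_A - 2q_M)q_M - 9q_M.
Setting the follower's marginal profit to zero, 170 - 2q_A - 4q_M = 0, i.e. q_M = (170 - 2q_A)/4.
Apex substitutes q_M(q_A) into its own profit: π_A = q_A(179 - 2q_A - (170 - 2q_A)/2) - 28q_A = (94 - q_A)q_A - 28q_A.
Leader FOC: 66 - 2q_A = 0, so q_A = 33.
Then q_M = (170 - 2·33)/4 = 26.
Price P = 179 - 2·59 = 61.
Apex's profit: (61 - 28)·33 = 1089.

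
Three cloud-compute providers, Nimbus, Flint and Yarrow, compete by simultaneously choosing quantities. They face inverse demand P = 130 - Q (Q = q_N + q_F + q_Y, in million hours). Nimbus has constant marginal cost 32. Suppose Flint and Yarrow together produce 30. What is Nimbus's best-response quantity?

34

With rivals' combined output fixed at 30, Nimbus's profit is π_N = (130 - 30 - q_N)q_N - (32q_N) = (100 - q_N)q_N - (32q_N).
∂π_N/∂q_N = 68 - 2q_N = 0, so q_N = 34.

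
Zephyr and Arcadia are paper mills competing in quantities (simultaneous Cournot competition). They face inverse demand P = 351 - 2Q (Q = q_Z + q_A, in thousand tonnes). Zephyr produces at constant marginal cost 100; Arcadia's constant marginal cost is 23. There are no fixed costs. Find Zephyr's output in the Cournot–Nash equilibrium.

29

Zephyr's profit: π_Z = (351 - 2Q)q_Z - (100q_Z). Setting ∂π_Z/∂q_Z = 0: 251 - 4q_Z - 2(q_A) = 0.
Arcadia's profit: π_A = (351 - 2Q)q_A - (23q_A). Setting ∂π_A/∂q_A = 0: 328 - 4q_A - 2(q_Z) = 0.
So q_Z = (251 - 2q_A)/4 and q_A = (328 - 2q_Z)/4.
Substituting one into the other gives q_Z = 29 and q_A = 135/2.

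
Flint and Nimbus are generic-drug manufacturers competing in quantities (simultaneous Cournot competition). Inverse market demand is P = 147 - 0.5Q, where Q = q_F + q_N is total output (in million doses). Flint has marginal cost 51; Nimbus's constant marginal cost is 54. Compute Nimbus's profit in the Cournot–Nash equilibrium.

1800

Flint's profit: π_F = (147 - 0.5Q)q_F - (51q_F). Setting ∂π_F/∂q_F = 0: 96 - q_F - (1/2)(q_N) = 0.
Nimbus's profit: π_N = (147 - 0.5Q)q_N - (54q_N). Setting ∂π_N/∂q_N = 0: 93 - q_N - (1/2)(q_F) = 0.
So q_F = (96 - (1/2)q_N) and q_N = (93 - (1/2)q_F).
Substituting one into the other gives q_F = 66 and q_N = 60.
Price P = 147 - (1/2)·126 = 84.
Nimbus's profit: (84 - 54)·60 = 1800.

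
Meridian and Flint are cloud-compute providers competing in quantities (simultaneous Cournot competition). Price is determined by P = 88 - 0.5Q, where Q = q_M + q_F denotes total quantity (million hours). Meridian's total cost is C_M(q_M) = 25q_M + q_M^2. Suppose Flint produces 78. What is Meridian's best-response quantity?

With the rival's output fixed at 78, Meridian's profit is π_M = (88 - (1/2)·78 - (1/2)q_M)q_M - (25q_M + q_M²) = (49 - (1/2)q_M)q_M - (25q_M + q_M²).
∂π_M/∂q_M = 24 - 3q_M = 0, so q_M = 8.

8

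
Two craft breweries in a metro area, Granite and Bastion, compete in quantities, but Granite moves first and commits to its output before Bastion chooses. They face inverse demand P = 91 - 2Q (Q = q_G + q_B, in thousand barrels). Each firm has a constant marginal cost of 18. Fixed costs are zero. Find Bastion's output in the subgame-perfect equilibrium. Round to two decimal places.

The follower Bastion best-responds to any q_G: π_B = (91 - 2Q)q_B - 18q_B.
Setting the follower's marginal profit to zero, 73 - 2q_G - 4q_B = 0, i.e. q_B = (73 - 2q_G)/4.
Granite substitutes q_B(q_G) into its own profit: π_G = q_G(91 - 2q_G - (73 - 2q_G)/2) - 18q_G = (109/2 - q_G)q_G - 18q_G.
Leader FOC: 73/2 - 2q_G = 0, so q_G = 73/4.
Then q_B = (73 - 2·(73/4))/4 = 73/8.

9.13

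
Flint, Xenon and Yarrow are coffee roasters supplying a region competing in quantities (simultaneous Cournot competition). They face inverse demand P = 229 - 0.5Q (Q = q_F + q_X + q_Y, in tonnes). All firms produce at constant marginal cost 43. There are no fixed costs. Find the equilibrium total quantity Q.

Each firm earns π_i = (229 - 0.5Q)q_i - 43q_i.
Setting ∂π_i/∂q_i = 0 with rivals' quantities fixed: 186 - q_i - (1/2)·Σ_{j≠i} q_j = 0.
With identical firms every q_j equals q_i, so Σ_{j≠i} q_j = 2q_i and 186 = 2q_i, giving q_i = 93.
Total output Q = 93 + 93 + 93 = 279.

279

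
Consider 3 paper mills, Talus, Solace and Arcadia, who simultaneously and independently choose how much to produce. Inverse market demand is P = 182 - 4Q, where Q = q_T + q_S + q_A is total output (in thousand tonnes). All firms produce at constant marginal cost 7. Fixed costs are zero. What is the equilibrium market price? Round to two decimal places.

50.75

A representative firm's profit is π_i = q_i(182 - 4Q) - 7q_i.
Setting ∂π_i/∂q_i = 0 with rivals' quantities fixed: 175 - 8q_i - 4·Σ_{j≠i} q_j = 0.
By symmetry each firm produces the same amount; substituting Σ_{j≠i} q_j = 2q_i yields q_i = 175/16.
Total output Q = 525/16, so price P = 182 - 4·(525/16) = 203/4.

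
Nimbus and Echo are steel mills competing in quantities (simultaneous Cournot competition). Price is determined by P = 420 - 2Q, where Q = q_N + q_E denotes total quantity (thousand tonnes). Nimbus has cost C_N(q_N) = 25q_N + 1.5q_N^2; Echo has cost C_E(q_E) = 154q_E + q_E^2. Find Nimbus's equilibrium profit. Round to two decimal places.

8188.26

Nimbus's profit: π_N = (420 - 2Q)q_N - (25q_N + (3/2)q_N²). Setting ∂π_N/∂q_N = 0: 395 - 7q_N - 2(q_E) = 0.
Echo's profit: π_E = (420 - 2Q)q_E - (154q_E + q_E²). Setting ∂π_E/∂q_E = 0: 266 - 6q_E - 2(q_N) = 0.
Rearranging gives the reaction functions q_N = (395 - 2q_E)/7 and q_E = (266 - 2q_N)/6.
Solving the pair: q_N = 919/19, q_E = 536/19.
Price P = 420 - 2·(1455/19) = 266.8421.
Nimbus's profit: 266.8421·(919/19) - 25·(919/19) - (3/2)(919/19)² = 8188.2645.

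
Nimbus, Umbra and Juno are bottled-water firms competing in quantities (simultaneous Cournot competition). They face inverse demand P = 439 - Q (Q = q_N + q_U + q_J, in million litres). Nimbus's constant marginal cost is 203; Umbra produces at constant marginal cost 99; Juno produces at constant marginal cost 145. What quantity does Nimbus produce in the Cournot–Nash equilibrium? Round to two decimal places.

Nimbus's profit: π_N = (439 - Q)q_N - (203q_N). Setting ∂π_N/∂q_N = 0: 236 - 2q_N - (q_U + q_J) = 0.
Umbra's first-order condition: 340 - 2q_U - (q_N + q_J) = 0.
Juno's profit: π_J = (439 - Q)q_J - (145q_J). Setting ∂π_J/∂q_J = 0: 294 - 2q_J - (q_N + q_U) = 0.
Adding the 3 first-order conditions: 870 − 4Q = 0, so Q = 435/2.
Back-substituting: q_N = (236 − 435/2) = 37/2, q_U = (340 − 435/2) = 245/2, q_J = (294 − 435/2) = 153/2.

18.50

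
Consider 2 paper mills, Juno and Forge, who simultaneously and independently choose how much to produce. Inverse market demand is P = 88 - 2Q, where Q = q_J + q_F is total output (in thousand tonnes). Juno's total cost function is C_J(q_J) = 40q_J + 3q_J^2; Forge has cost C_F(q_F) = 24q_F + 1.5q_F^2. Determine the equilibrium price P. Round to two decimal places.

65.21

Juno's profit: π_J = (88 - 2Q)q_J - (40q_J + 3q_J²). Setting ∂π_J/∂q_J = 0: 48 - 10q_J - 2(q_F) = 0.
Forge's first-order condition: 64 - 7q_F - 2(q_J) = 0.
Rearranging gives the reaction functions q_J = (48 - 2q_F)/10 and q_F = (64 - 2q_J)/7.
Solving the pair: q_J = 104/33, q_F = 272/33.
Total output Q = 376/33, so price P = 88 - 2·(376/33) = 65.2121.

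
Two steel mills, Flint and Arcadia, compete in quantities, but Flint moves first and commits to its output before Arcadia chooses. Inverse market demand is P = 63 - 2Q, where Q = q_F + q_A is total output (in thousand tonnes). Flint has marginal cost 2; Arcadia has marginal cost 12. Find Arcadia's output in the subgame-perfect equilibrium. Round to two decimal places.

3.88

Solve by backward induction. Given q_F, the follower Arcadia maximises π_A = (63 - 2q_F - 2q_A)q_A - 12q_A.
∂π_A/∂q_A = 51 - 2q_F - 4q_A = 0 gives the reaction function q_A = (51 - 2q_F)/4.
The leader anticipates this reaction. Substituting into P = 63 - 2Q gives P = 75/2 - q_F, so π_F = (75/2 - q_F)q_F - 2q_F.
Leader FOC: 71/2 - 2q_F = 0, so q_F = 71/4.
Then q_A = (51 - 2·(71/4))/4 = 31/8.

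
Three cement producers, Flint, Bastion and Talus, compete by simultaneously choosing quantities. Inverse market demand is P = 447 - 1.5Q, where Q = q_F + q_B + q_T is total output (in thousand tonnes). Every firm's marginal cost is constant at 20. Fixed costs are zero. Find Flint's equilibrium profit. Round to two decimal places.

7597.04

Each firm earns π_i = (447 - 1.5Q)q_i - 20q_i.
First-order condition (treating rivals' output as given): 427 - 3q_i - (3/2)·Σ_{j≠i} q_j = 0.
By symmetry each firm produces the same amount; substituting Σ_{j≠i} q_j = 2q_i yields q_i = 427/6.
Price P = 447 - (3/2)·(427/2) = 507/4.
Flint's profit: (507/4 - 20)·(427/6) = 7597.0417.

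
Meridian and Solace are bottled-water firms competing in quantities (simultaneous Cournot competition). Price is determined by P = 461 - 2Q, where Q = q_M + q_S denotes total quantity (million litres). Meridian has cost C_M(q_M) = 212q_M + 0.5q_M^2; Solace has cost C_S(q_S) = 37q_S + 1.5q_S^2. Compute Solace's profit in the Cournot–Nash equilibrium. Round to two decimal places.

9581.78

Meridian's profit: π_M = (461 - 2Q)q_M - (212q_M + (1/2)q_M²). Setting ∂π_M/∂q_M = 0: 249 - 5q_M - 2(q_S) = 0.
Solace's profit: π_S = (461 - 2Q)q_S - (37q_S + (3/2)q_S²). Setting ∂π_S/∂q_S = 0: 424 - 7q_S - 2(q_M) = 0.
So q_M = (249 - 2q_S)/5 and q_S = (424 - 2q_M)/7.
Substituting one into the other gives q_M = 895/31 and q_S = 1622/31.
Price P = 461 - 2·81.1935 = 298.6129.
Solace's profit: 298.6129·(1622/31) - 37·(1622/31) - (3/2)(1622/31)² = 9581.7836.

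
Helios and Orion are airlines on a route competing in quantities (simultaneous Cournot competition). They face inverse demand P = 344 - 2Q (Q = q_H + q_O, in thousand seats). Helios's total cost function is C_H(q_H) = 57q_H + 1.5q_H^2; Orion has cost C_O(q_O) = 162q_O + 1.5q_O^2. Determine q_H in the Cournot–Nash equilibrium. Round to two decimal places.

36.56

Helios's profit: π_H = (344 - 2Q)q_H - (57q_H + (3/2)q_H²). Setting ∂π_H/∂q_H = 0: 287 - 7q_H - 2(q_O) = 0.
Orion's first-order condition: 182 - 7q_O - 2(q_H) = 0.
Rearranging gives the reaction functions q_H = (287 - 2q_O)/7 and q_O = (182 - 2q_H)/7.
Solving the pair: q_H = 329/9, q_O = 140/9.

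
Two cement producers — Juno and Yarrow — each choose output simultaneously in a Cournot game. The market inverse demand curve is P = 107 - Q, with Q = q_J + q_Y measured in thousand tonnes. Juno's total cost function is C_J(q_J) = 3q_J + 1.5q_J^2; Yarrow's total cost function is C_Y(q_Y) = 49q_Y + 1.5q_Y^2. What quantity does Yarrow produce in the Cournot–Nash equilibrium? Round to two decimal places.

7.75

Juno's profit: π_J = (107 - Q)q_J - (3q_J + (3/2)q_J²). Setting ∂π_J/∂q_J = 0: 104 - 5q_J - (q_Y) = 0.
Yarrow's profit: π_Y = (107 - Q)q_Y - (49q_Y + (3/2)q_Y²). Setting ∂π_Y/∂q_Y = 0: 58 - 5q_Y - (q_J) = 0.
So q_J = (104 - q_Y)/5 and q_Y = (58 - q_J)/5.
Substituting one into the other gives q_J = 77/4 and q_Y = 31/4.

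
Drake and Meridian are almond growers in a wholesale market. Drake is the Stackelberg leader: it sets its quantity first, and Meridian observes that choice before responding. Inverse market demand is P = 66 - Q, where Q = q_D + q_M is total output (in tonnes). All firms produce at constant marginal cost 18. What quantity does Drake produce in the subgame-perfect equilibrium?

24

The follower Meridian best-responds to any q_D: π_M = (66 - Q)q_M - 18q_M.
∂π_M/∂q_M = 48 - q_D - 2q_M = 0 gives the reaction function q_M = (48 - q_D)/2.
The leader anticipates this reaction. Substituting into P = 66 - Q gives P = 42 - (1/2)q_D, so π_D = (42 - (1/2)q_D)q_D - 18q_D.
The leader's first-order condition 24 - q_D = 0 yields q_D = 24.
Then q_M = (48 - 24)/2 = 12.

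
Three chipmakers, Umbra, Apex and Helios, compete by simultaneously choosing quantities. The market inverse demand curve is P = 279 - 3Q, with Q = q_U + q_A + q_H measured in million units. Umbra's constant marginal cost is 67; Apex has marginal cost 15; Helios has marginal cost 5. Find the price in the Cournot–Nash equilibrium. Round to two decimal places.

Umbra's profit: π_U = (279 - 3Q)q_U - (67q_U). Setting ∂π_U/∂q_U = 0: 212 - 6q_U - 3(q_A + q_H) = 0.
Apex's first-order condition: 264 - 6q_A - 3(q_U + q_H) = 0.
Helios's first-order condition: 274 - 6q_H - 3(q_U + q_A) = 0.
Summing all 3 equations gives 750 − 12Q = 0, hence Q = 125/2.
Back-substituting: q_U = (212 − 375/2)/3 = 49/6, q_A = (264 − 375/2)/3 = 51/2, q_H = (274 − 375/2)/3 = 173/6.
Total output Q = 125/2, so price P = 279 - 3·(125/2) = 183/2.

91.50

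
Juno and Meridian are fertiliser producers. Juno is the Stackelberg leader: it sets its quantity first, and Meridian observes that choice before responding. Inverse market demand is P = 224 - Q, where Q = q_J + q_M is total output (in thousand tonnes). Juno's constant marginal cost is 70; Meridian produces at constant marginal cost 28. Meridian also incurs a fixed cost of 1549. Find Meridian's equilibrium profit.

Solve by backward induction. Given q_J, the follower Meridian maximises π_M = (224 - q_J - q_M)q_M - 28q_M.
∂π_M/∂q_M = 196 - q_J - 2q_M = 0 gives the reaction function q_M = (196 - q_J)/2.
The leader anticipates this reaction. Substituting into P = 224 - Q gives P = 126 - (1/2)q_J, so π_J = (126 - (1/2)q_J)q_J - 70q_J.
Leader FOC: 56 - q_J = 0, so q_J = 56.
Then q_M = (196 - 56)/2 = 70.
Price P = 224 - 126 = 98.
Meridian's profit: (98 - 28)·70 - 1549 = 3351.

3351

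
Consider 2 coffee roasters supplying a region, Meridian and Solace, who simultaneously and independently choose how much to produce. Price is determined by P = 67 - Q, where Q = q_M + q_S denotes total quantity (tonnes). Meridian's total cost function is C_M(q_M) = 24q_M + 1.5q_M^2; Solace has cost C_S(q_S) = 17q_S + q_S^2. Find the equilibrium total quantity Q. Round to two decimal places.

17.32

Meridian's profit: π_M = (67 - Q)q_M - (24q_M + (3/2)q_M²). Setting ∂π_M/∂q_M = 0: 43 - 5q_M - (q_S) = 0.
Solace's first-order condition: 50 - 4q_S - (q_M) = 0.
Best responses: q_M = (43 - q_S)/5, q_S = (50 - q_M)/4.
Substituting one into the other gives q_M = 122/19 and q_S = 207/19.
Total output Q = 122/19 + 207/19 = 329/19.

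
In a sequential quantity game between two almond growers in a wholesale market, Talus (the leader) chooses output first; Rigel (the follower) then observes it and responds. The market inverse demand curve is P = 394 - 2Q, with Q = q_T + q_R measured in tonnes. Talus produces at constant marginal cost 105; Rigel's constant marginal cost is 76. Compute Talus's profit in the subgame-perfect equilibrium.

Solve by backward induction. Given q_T, the follower Rigel maximises π_R = (394 - 2q_T - 2q_R)q_R - 76q_R.
∂π_R/∂q_R = 318 - 2q_T - 4q_R = 0 gives the reaction function q_R = (318 - 2q_T)/4.
Talus substitutes q_R(q_T) into its own profit: π_T = q_T(394 - 2q_T - (318 - 2q_T)/2) - 105q_T = (235 - q_T)q_T - 105q_T.
The leader's first-order condition 130 - 2q_T = 0 yields q_T = 65.
Then q_R = (318 - 2·65)/4 = 47.
Price P = 394 - 2·112 = 170.
Talus's profit: (170 - 105)·65 = 4225.

4225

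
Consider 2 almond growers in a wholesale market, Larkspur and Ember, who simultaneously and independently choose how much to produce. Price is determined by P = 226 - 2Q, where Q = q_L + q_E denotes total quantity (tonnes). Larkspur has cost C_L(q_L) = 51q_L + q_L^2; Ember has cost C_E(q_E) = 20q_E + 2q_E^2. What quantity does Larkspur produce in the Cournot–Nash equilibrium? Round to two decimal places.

22.45

Larkspur's profit: π_L = (226 - 2Q)q_L - (51q_L + q_L²). Setting ∂π_L/∂q_L = 0: 175 - 6q_L - 2(q_E) = 0.
Ember's first-order condition: 206 - 8q_E - 2(q_L) = 0.
Best responses: q_L = (175 - 2q_E)/6, q_E = (206 - 2q_L)/8.
Substituting one into the other gives q_L = 247/11 and q_E = 443/22.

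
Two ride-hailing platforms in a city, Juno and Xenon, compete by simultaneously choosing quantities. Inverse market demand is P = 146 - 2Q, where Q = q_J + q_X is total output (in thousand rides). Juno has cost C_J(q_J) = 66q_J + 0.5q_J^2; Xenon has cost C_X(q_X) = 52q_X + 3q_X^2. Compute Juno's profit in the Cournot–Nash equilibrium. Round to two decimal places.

442.51

Juno's profit: π_J = (146 - 2Q)q_J - (66q_J + (1/2)q_J²). Setting ∂π_J/∂q_J = 0: 80 - 5q_J - 2(q_X) = 0.
Xenon's profit: π_X = (146 - 2Q)q_X - (52q_X + 3q_X²). Setting ∂π_X/∂q_X = 0: 94 - 10q_X - 2(q_J) = 0.
Best responses: q_J = (80 - 2q_X)/5, q_X = (94 - 2q_J)/10.
Substituting one into the other gives q_J = 306/23 and q_X = 155/23.
Price P = 146 - 2·(461/23) = 105.9130.
Juno's profit: 105.9130·(306/23) - 66·(306/23) - (1/2)(306/23)² = 442.5142.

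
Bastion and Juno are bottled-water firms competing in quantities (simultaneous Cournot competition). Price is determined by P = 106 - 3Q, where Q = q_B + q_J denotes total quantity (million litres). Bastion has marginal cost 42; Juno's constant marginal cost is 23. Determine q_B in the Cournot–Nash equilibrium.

Bastion's profit: π_B = (106 - 3Q)q_B - (42q_B). Setting ∂π_B/∂q_B = 0: 64 - 6q_B - 3(q_J) = 0.
Juno's first-order condition: 83 - 6q_J - 3(q_B) = 0.
So q_B = (64 - 3q_J)/6 and q_J = (83 - 3q_B)/6.
Substituting one into the other gives q_B = 5 and q_J = 34/3.

5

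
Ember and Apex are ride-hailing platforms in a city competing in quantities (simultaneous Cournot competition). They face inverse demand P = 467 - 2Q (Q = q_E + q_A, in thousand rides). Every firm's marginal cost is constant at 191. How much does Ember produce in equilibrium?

46

Each firm earns π_i = (467 - 2Q)q_i - 191q_i.
Setting ∂π_i/∂q_i = 0 with rivals' quantities fixed: 276 - 4q_i - 2q_j = 0.
By symmetry each firm produces the same amount; substituting q_j = q_i yields q_i = 276/6 = 46.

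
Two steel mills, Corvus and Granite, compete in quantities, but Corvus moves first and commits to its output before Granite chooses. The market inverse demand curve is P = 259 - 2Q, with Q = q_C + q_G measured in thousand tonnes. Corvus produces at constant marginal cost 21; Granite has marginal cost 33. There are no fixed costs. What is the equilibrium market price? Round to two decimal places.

Solve by backward induction. Given q_C, the follower Granite maximises π_G = (259 - 2q_C - 2q_G)q_G - 33q_G.
Follower FOC: 226 - 2q_C - 4q_G = 0, so q_G(q_C) = (226 - 2q_C)/4.
The leader anticipates this reaction. Substituting into P = 259 - 2Q gives P = 146 - q_C, so π_C = (146 - q_C)q_C - 21q_C.
Leader FOC: 125 - 2q_C = 0, so q_C = 125/2.
Then q_G = (226 - 2·(125/2))/4 = 101/4.
Total output Q = 351/4, so price P = 259 - 2·(351/4) = 167/2.

83.50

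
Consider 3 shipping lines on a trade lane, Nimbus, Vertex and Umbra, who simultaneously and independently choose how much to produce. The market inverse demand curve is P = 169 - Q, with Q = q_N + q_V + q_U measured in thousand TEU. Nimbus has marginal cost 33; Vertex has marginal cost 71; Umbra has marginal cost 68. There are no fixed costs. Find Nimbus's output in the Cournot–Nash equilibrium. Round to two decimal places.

Nimbus's profit: π_N = (169 - Q)q_N - (33q_N). Setting ∂π_N/∂q_N = 0: 136 - 2q_N - (q_V + q_U) = 0.
Vertex's profit: π_V = (169 - Q)q_V - (71q_V). Setting ∂π_V/∂q_V = 0: 98 - 2q_V - (q_N + q_U) = 0.
Umbra's profit: π_U = (169 - Q)q_U - (68q_U). Setting ∂π_U/∂q_U = 0: 101 - 2q_U - (q_N + q_V) = 0.
Adding the 3 conditions: 335 − 2Q − 2Q = 0, i.e. Q = 335/4.
Back-substituting: q_N = (136 − 335/4) = 209/4, q_V = (98 − 335/4) = 57/4, q_U = (101 − 335/4) = 69/4.

52.25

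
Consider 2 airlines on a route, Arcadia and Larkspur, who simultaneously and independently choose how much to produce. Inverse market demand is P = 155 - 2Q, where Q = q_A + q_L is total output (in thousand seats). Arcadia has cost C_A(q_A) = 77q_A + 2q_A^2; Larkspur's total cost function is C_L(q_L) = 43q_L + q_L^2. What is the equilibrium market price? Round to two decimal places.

Arcadia's profit: π_A = (155 - 2Q)q_A - (77q_A + 2q_A²). Setting ∂π_A/∂q_A = 0: 78 - 8q_A - 2(q_L) = 0.
Larkspur's first-order condition: 112 - 6q_L - 2(q_A) = 0.
Rearranging gives the reaction functions q_A = (78 - 2q_L)/8 and q_L = (112 - 2q_A)/6.
Solving the pair: q_A = 61/11, q_L = 185/11.
Total output Q = 246/11, so price P = 155 - 2·(246/11) = 1213/11.

110.27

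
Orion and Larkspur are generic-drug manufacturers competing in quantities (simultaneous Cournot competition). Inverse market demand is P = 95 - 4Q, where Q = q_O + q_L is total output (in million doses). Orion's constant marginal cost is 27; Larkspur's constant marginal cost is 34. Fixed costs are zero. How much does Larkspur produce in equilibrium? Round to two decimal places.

4.50

Orion's profit: π_O = (95 - 4Q)q_O - (27q_O). Setting ∂π_O/∂q_O = 0: 68 - 8q_O - 4(q_L) = 0.
Larkspur's first-order condition: 61 - 8q_L - 4(q_O) = 0.
So q_O = (68 - 4q_L)/8 and q_L = (61 - 4q_O)/8.
Substituting one into the other gives q_O = 25/4 and q_L = 9/2.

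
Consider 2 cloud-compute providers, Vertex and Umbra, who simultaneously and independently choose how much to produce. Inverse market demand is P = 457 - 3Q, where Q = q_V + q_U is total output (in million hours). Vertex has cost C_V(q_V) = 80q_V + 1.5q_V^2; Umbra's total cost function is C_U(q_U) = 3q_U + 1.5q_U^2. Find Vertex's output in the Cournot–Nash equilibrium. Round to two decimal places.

28.21

Vertex's profit: π_V = (457 - 3Q)q_V - (80q_V + (3/2)q_V²). Setting ∂π_V/∂q_V = 0: 377 - 9q_V - 3(q_U) = 0.
Umbra's profit: π_U = (457 - 3Q)q_U - (3q_U + (3/2)q_U²). Setting ∂π_U/∂q_U = 0: 454 - 9q_U - 3(q_V) = 0.
So q_V = (377 - 3q_U)/9 and q_U = (454 - 3q_V)/9.
Solving the pair: q_V = 677/24, q_U = 985/24.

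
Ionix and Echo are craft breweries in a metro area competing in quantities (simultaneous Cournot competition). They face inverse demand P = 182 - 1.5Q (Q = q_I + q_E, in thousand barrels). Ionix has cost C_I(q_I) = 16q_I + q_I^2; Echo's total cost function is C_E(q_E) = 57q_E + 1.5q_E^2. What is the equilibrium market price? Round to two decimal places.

Ionix's profit: π_I = (182 - 1.5Q)q_I - (16q_I + q_I²). Setting ∂π_I/∂q_I = 0: 166 - 5q_I - (3/2)(q_E) = 0.
Echo's first-order condition: 125 - 6q_E - (3/2)(q_I) = 0.
So q_I = (166 - (3/2)q_E)/5 and q_E = (125 - (3/2)q_I)/6.
Solving the pair: q_I = 1078/37, q_E = 1504/111.
Total output Q = 42.6847, so price P = 182 - (3/2)·42.6847 = 117.9730.

117.97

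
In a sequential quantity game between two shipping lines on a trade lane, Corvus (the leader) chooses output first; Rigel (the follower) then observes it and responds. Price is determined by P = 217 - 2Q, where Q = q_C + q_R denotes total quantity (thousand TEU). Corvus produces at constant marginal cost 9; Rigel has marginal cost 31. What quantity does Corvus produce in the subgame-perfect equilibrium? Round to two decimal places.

57.50

The follower Rigel best-responds to any q_C: π_R = (217 - 2Q)q_R - 31q_R.
∂π_R/∂q_R = 186 - 2q_C - 4q_R = 0 gives the reaction function q_R = (186 - 2q_C)/4.
The leader anticipates this reaction. Substituting into P = 217 - 2Q gives P = 124 - q_C, so π_C = (124 - q_C)q_C - 9q_C.
Maximising: ∂π_C/∂q_C = 115 - 2q_C = 0, giving q_C = 115/2.
Then q_R = (186 - 2·(115/2))/4 = 71/4.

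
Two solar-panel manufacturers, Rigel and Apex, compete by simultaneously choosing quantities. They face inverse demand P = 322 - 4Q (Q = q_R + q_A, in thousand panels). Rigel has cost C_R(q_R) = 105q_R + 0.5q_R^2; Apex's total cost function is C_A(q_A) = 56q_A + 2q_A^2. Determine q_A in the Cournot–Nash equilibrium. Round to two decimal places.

16.59

Rigel's profit: π_R = (322 - 4Q)q_R - (105q_R + (1/2)q_R²). Setting ∂π_R/∂q_R = 0: 217 - 9q_R - 4(q_A) = 0.
Apex's profit: π_A = (322 - 4Q)q_A - (56q_A + 2q_A²). Setting ∂π_A/∂q_A = 0: 266 - 12q_A - 4(q_R) = 0.
Rearranging gives the reaction functions q_R = (217 - 4q_A)/9 and q_A = (266 - 4q_R)/12.
Solving the pair: q_R = 385/23, q_A = 763/46.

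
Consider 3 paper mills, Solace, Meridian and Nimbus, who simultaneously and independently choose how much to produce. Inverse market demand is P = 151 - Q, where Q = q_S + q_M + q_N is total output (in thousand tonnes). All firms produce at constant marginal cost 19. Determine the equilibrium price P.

A representative firm's profit is π_i = q_i(151 - Q) - 19q_i.
Setting ∂π_i/∂q_i = 0 with rivals' quantities fixed: 132 - 2q_i - Σ_{j≠i} q_j = 0.
By symmetry each firm produces the same amount; substituting Σ_{j≠i} q_j = 2q_i yields q_i = 132/4 = 33.
Total output Q = 99, so price P = 151 - 99 = 52.

52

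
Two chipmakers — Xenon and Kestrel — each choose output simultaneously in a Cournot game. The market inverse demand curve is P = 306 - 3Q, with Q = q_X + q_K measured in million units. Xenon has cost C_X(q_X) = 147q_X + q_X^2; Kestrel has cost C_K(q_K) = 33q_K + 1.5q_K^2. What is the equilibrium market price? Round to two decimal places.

195.57

Xenon's profit: π_X = (306 - 3Q)q_X - (147q_X + q_X²). Setting ∂π_X/∂q_X = 0: 159 - 8q_X - 3(q_K) = 0.
Kestrel's profit: π_K = (306 - 3Q)q_K - (33q_K + (3/2)q_K²). Setting ∂π_K/∂q_K = 0: 273 - 9q_K - 3(q_X) = 0.
So q_X = (159 - 3q_K)/8 and q_K = (273 - 3q_X)/9.
Substituting one into the other gives q_X = 68/7 and q_K = 569/21.
Total output Q = 773/21, so price P = 306 - 3·(773/21) = 1369/7.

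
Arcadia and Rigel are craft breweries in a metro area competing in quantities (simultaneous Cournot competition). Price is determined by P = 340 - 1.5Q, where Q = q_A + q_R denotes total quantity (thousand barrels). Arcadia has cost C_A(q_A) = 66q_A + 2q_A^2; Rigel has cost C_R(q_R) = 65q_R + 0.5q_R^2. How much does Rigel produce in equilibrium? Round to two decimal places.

Arcadia's profit: π_A = (340 - 1.5Q)q_A - (66q_A + 2q_A²). Setting ∂π_A/∂q_A = 0: 274 - 7q_A - (3/2)(q_R) = 0.
Rigel's first-order condition: 275 - 4q_R - (3/2)(q_A) = 0.
Rearranging gives the reaction functions q_A = (274 - (3/2)q_R)/7 and q_R = (275 - (3/2)q_A)/4.
Substituting one into the other gives q_A = 26.5437 and q_R = 58.7961.

58.80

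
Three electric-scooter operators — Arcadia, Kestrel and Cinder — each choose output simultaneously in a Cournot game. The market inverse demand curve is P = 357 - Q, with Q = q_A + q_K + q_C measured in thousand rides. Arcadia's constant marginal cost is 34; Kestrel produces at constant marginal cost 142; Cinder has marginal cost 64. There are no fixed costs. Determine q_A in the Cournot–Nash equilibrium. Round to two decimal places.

115.25

Arcadia's profit: π_A = (357 - Q)q_A - (34q_A). Setting ∂π_A/∂q_A = 0: 323 - 2q_A - (q_K + q_C) = 0.
Kestrel's first-order condition: 215 - 2q_K - (q_A + q_C) = 0.
Cinder's first-order condition: 293 - 2q_C - (q_A + q_K) = 0.
Summing all 3 equations gives 831 − 4Q = 0, hence Q = 831/4.
Back-substituting: q_A = (323 − 831/4) = 461/4, q_K = (215 − 831/4) = 29/4, q_C = (293 − 831/4) = 341/4.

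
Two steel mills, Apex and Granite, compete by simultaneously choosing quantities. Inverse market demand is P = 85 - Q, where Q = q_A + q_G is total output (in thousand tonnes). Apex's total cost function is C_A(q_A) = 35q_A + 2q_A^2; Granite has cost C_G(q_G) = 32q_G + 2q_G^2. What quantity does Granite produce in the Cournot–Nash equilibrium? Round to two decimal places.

Apex's profit: π_A = (85 - Q)q_A - (35q_A + 2q_A²). Setting ∂π_A/∂q_A = 0: 50 - 6q_A - (q_G) = 0.
Granite's profit: π_G = (85 - Q)q_G - (32q_G + 2q_G²). Setting ∂π_G/∂q_G = 0: 53 - 6q_G - (q_A) = 0.
Rearranging gives the reaction functions q_A = (50 - q_G)/6 and q_G = (53 - q_A)/6.
Substituting one into the other gives q_A = 247/35 and q_G = 268/35.

7.66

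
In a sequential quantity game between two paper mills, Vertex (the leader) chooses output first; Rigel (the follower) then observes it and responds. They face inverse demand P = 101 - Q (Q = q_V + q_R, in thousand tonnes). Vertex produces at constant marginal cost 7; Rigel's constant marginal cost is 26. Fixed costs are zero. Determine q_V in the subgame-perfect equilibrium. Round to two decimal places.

The follower Rigel best-responds to any q_V: π_R = (101 - Q)q_R - 26q_R.
Setting the follower's marginal profit to zero, 75 - q_V - 2q_R = 0, i.e. q_R = (75 - q_V)/2.
Vertex substitutes q_R(q_V) into its own profit: π_V = q_V(101 - q_V - (75 - q_V)/2) - 7q_V = (127/2 - (1/2)q_V)q_V - 7q_V.
Maximising: ∂π_V/∂q_V = 113/2 - q_V = 0, giving q_V = 113/2.
Then q_R = (75 - 113/2)/2 = 37/4.

56.50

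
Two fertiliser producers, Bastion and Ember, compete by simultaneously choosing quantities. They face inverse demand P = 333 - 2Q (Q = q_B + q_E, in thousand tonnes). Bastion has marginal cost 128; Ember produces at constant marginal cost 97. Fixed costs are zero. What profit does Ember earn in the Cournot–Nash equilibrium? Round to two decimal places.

3960.50

Bastion's profit: π_B = (333 - 2Q)q_B - (128q_B). Setting ∂π_B/∂q_B = 0: 205 - 4q_B - 2(q_E) = 0.
Ember's profit: π_E = (333 - 2Q)q_E - (97q_E). Setting ∂π_E/∂q_E = 0: 236 - 4q_E - 2(q_B) = 0.
So q_B = (205 - 2q_E)/4 and q_E = (236 - 2q_B)/4.
Solving the pair: q_B = 29, q_E = 89/2.
Price P = 333 - 2·(147/2) = 186.
Ember's profit: (186 - 97)·(89/2) = 3960.5000.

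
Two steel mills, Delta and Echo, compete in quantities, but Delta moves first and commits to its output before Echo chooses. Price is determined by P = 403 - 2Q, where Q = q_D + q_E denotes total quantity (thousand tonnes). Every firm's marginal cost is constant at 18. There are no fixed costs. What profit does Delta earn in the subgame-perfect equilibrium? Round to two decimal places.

The follower Echo best-responds to any q_D: π_E = (403 - 2Q)q_E - 18q_E.
Follower FOC: 385 - 2q_D - 4q_E = 0, so q_E(q_D) = (385 - 2q_D)/4.
The leader anticipates this reaction. Substituting into P = 403 - 2Q gives P = 421/2 - q_D, so π_D = (421/2 - q_D)q_D - 18q_D.
Maximising: ∂π_D/∂q_D = 385/2 - 2q_D = 0, giving q_D = 385/4.
Then q_E = (385 - 2·(385/4))/4 = 385/8.
Price P = 403 - 2·(1155/8) = 457/4.
Delta's profit: (457/4 - 18)·(385/4) = 9264.0625.

9264.06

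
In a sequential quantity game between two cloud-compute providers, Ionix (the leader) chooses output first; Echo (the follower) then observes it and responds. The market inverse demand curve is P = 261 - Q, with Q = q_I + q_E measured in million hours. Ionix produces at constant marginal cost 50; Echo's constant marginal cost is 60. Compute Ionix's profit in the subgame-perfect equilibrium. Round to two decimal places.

6105.13

The follower Echo best-responds to any q_I: π_E = (261 - Q)q_E - 60q_E.
∂π_E/∂q_E = 201 - q_I - 2q_E = 0 gives the reaction function q_E = (201 - q_I)/2.
Ionix substitutes q_E(q_I) into its own profit: π_I = q_I(261 - q_I - (201 - q_I)/2) - 50q_I = (321/2 - (1/2)q_I)q_I - 50q_I.
Leader FOC: 221/2 - q_I = 0, so q_I = 221/2.
Then q_E = (201 - 221/2)/2 = 181/4.
Price P = 261 - 623/4 = 421/4.
Ionix's profit: (421/4 - 50)·(221/2) = 6105.1250.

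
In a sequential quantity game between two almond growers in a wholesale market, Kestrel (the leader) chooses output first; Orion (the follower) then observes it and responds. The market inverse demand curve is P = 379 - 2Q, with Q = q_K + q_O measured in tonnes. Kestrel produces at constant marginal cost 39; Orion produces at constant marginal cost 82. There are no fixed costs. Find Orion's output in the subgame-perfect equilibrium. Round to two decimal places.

26.38

Solve by backward induction. Given q_K, the follower Orion maximises π_O = (379 - 2q_K - 2q_O)q_O - 82q_O.
∂π_O/∂q_O = 297 - 2q_K - 4q_O = 0 gives the reaction function q_O = (297 - 2q_K)/4.
Kestrel substitutes q_O(q_K) into its own profit: π_K = q_K(379 - 2q_K - (297 - 2q_K)/2) - 39q_K = (461/2 - q_K)q_K - 39q_K.
Maximising: ∂π_K/∂q_K = 383/2 - 2q_K = 0, giving q_K = 383/4.
Then q_O = (297 - 2·(383/4))/4 = 211/8.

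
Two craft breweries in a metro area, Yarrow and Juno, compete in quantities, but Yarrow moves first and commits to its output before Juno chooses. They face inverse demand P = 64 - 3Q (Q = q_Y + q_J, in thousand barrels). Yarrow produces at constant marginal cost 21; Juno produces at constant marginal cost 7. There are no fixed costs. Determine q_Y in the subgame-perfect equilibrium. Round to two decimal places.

4.83

The follower Juno best-responds to any q_Y: π_J = (64 - 3Q)q_J - 7q_J.
Follower FOC: 57 - 3q_Y - 6q_J = 0, so q_J(q_Y) = (57 - 3q_Y)/6.
The leader anticipates this reaction. Substituting into P = 64 - 3Q gives P = 71/2 - (3/2)q_Y, so π_Y = (71/2 - (3/2)q_Y)q_Y - 21q_Y.
The leader's first-order condition 29/2 - 3q_Y = 0 yields q_Y = 29/6.
Then q_J = (57 - 3·(29/6))/6 = 85/12.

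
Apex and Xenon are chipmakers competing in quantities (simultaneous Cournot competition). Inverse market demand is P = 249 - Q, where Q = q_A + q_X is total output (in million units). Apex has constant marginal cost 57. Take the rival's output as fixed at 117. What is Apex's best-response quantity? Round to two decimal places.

37.50

With the rival's output fixed at 117, Apex's profit is π_A = (249 - 117 - q_A)q_A - (57q_A) = (132 - q_A)q_A - (57q_A).
∂π_A/∂q_A = 75 - 2q_A = 0, so q_A = 75/2.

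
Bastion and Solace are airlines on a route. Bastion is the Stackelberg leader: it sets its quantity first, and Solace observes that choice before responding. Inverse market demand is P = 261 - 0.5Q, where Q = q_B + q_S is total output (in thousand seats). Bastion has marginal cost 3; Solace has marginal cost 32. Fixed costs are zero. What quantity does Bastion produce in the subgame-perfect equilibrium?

287

The follower Solace best-responds to any q_B: π_S = (261 - 0.5Q)q_S - 32q_S.
Setting the follower's marginal profit to zero, 229 - (1/2)q_B - q_S = 0, i.e. q_S = (229 - (1/2)q_B).
The leader anticipates this reaction. Substituting into P = 261 - 0.5Q gives P = 293/2 - (1/4)q_B, so π_B = (293/2 - (1/4)q_B)q_B - 3q_B.
Leader FOC: 287/2 - (1/2)q_B = 0, so q_B = 287.
Then q_S = (229 - (1/2)·287) = 171/2.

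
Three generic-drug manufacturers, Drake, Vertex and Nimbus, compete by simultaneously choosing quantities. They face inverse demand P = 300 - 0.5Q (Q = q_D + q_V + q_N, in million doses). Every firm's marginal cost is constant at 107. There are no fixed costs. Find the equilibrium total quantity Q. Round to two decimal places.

289.50

A representative firm's profit is π_i = q_i(300 - 0.5Q) - 107q_i.
First-order condition (treating rivals' output as given): 193 - q_i - (1/2)·Σ_{j≠i} q_j = 0.
With identical firms every q_j equals q_i, so Σ_{j≠i} q_j = 2q_i and 193 = 2q_i, giving q_i = 193/2.
Total output Q = 193/2 + 193/2 + 193/2 = 579/2.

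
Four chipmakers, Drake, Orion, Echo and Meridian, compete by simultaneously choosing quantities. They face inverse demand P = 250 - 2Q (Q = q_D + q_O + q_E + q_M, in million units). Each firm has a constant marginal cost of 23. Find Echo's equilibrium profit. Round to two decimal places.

A representative firm's profit is π_i = q_i(250 - 2Q) - 23q_i.
First-order condition (treating rivals' output as given): 227 - 4q_i - 2·Σ_{j≠i} q_j = 0.
By symmetry each firm produces the same amount; substituting Σ_{j≠i} q_j = 3q_i yields q_i = 227/10.
Price P = 250 - 2·(454/5) = 342/5.
Echo's profit: (342/5 - 23)·(227/10) = 1030.5800.

1030.58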